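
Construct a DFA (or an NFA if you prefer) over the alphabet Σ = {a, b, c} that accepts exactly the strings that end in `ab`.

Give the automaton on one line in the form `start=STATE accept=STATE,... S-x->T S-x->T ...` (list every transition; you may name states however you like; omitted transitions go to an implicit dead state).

Remember how much of `ab` the current input suffix matches. State q0 means no match yet; q1 means the last symbol is `a`; q2 means the last 2 symbols are `ab`. Only q2 accepts. On a mismatch, fall back to the longest proper suffix that is still a prefix of `ab`.
3 states suffice.
        a   b   c  
>  q0   q1  q0  q0 
   q1   q1  q2  q0 
 * q2   q1  q0  q0 
(> = start, * = accepting)

start=q0 accept=q2 q0-a->q1 q0-b->q0 q0-c->q0 q1-a->q1 q1-b->q2 q1-c->q0 q2-a->q1 q2-b->q0 q2-c->q0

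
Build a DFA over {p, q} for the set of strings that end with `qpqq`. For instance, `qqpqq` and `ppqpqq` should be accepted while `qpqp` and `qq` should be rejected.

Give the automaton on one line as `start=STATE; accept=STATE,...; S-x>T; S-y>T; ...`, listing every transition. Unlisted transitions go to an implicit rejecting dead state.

Let each state record the length of the longest suffix of the input read so far that is also a prefix of `qpqq`. S1 means the last symbol is `q`; S2 means the last 2 symbols are `qp`; S3 means the last 3 symbols are `qpq`; S4 means the last 4 symbols are `qpqq`. Accept only at S4, where the string currently ends in `qpqq`.
5 states suffice.
        p   q  
>  S0   S0  S1 
   S1   S2  S1 
   S2   S0  S3 
   S3   S2  S4 
 * S4   S2  S1 
(> = start, * = accepting)

start=S0; accept=S4; S0-p>S0; S0-q>S1; S1-p>S2; S1-q>S1; S2-p>S0; S2-q>S3; S3-p>S2; S3-q>S4; S4-p>S2; S4-q>S1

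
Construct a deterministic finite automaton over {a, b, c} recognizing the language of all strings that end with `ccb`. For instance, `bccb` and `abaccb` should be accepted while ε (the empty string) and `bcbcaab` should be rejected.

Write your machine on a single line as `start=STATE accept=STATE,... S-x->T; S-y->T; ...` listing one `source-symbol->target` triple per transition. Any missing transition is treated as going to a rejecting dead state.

start=q0; accept=q3; q0-a->q0; q0-b->q0; q0-c->q1; q1-a->q0; q1-b->q0; q1-c->q2; q2-a->q0; q2-b->q3; q2-c->q2; q3-a->q0; q3-b->q0; q3-c->q1

Remember how much of `ccb` the current input suffix matches. State q0 means no match yet; q1 means the last symbol is `c`; q2 means the last 2 symbols are `cc`; q3 means the last 3 symbols are `ccb`. Only q3 accepts. On a mismatch, fall back to the longest proper suffix that is still a prefix of `ccb`.
4 states suffice.
        a   b   c  
>  q0   q0  q0  q1 
   q1   q0  q0  q2 
   q2   q0  q3  q2 
 * q3   q0  q0  q1 
(> = start, * = accepting)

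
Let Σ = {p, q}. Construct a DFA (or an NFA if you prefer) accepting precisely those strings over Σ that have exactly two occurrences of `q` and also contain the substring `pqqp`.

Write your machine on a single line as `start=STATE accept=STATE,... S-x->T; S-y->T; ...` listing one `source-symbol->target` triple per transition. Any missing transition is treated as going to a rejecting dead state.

start=S0; accept=S5; S0-p->S1; S0-q->S2; S1-p->S1; S1-q->S3; S2-p->S2; S2-q->S2; S3-p->S2; S3-q->S4; S4-p->S5; S4-q->S2; S5-p->S5; S5-q->S2

Run two small machines in parallel and take their product. The first has 4 states tracking the count of `q`s, saturating at 3; the second has 5 states tracking whether and how much of `pqqp` has been seen. A product state is a pair (one from each), accepting exactly when both do. Minimizing collapses redundant product states.
A 6-state machine:
        p   q  
>  S0   S1  S2 
   S1   S1  S3 
   S2   S2  S2 
   S3   S2  S4 
   S4   S5  S2 
 * S5   S5  S2 
(> = start, * = accepting)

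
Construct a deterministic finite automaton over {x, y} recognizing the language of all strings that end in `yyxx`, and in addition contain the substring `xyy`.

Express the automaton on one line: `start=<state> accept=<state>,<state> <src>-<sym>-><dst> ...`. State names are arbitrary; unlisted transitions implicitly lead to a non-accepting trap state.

start=q0 accept=q5 q0-x->q1 q0-y->q0 q1-x->q1 q1-y->q2 q2-x->q1 q2-y->q3 q3-x->q4 q3-y->q3 q4-x->q5 q4-y->q2 q5-x->q1 q5-y->q2

Run two small machines in parallel and take their product. One (5 states) tracks how much of the suffix `yyxx` has currently been matched; the other (4 states) tracks whether and how much of `xyy` has been seen. Each combined state is a pair, one component from each; accept when both components accept. Equivalent product states are then merged.
        x   y  
>  q0   q1  q0 
   q1   q1  q2 
   q2   q1  q3 
   q3   q4  q3 
   q4   q5  q2 
 * q5   q1  q2 
(> = start, * = accepting)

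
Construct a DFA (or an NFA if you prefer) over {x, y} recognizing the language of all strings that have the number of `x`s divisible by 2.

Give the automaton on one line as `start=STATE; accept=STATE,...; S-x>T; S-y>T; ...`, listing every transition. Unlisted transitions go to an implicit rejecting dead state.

Keep the running count of `x`s modulo 2: each `x` advances along the cycle q0 → q1 → q0 while other symbols loop. Accept at q0.
2 states suffice.
        x   y  
>* q0   q1  q0 
   q1   q0  q1 
(> = start, * = accepting)

start=q0; accept=q0; q0-x>q1; q0-y>q0; q1-x>q0; q1-y>q1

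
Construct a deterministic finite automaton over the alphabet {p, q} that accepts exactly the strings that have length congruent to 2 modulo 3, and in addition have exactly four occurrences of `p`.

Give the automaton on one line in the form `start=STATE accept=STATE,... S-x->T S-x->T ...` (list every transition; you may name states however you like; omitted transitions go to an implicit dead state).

start=s0 accept=s13 s0-p->s1 s0-q->s2 s1-p->s3 s1-q->s4 s2-p->s4 s2-q->s5 s3-p->s6 s3-q->s7 s4-p->s7 s4-q->s8 s5-p->s8 s5-q->s0 s6-p->s9 s6-q->s10 s7-p->s10 s7-q->s11 s8-p->s11 s8-q->s1 s9-p->s12 s9-q->s13 s10-p->s13 s10-q->s14 s11-p->s14 s11-q->s3 s12-p->s12 s12-q->s12 s13-p->s12 s13-q->s15 s14-p->s15 s14-q->s6 s15-p->s12 s15-q->s9

Run two small machines in parallel and take their product. One (3 states) tracks the input length modulo 3; the other (6 states) tracks the count of `p`s, saturating at 5. Each combined state is a pair, one component from each; accept when both components accept. Minimizing collapses redundant product states.
A 16-state machine:
          p    q  
>  s0     s1   s2 
   s1     s3   s4 
   s2     s4   s5 
   s3     s6   s7 
   s4     s7   s8 
   s5     s8   s0 
   s6     s9  s10 
   s7    s10  s11 
   s8    s11   s1 
   s9    s12  s13 
   s10   s13  s14 
   s11   s14   s3 
   s12   s12  s12 
 * s13   s12  s15 
   s14   s15   s6 
   s15   s12   s9 
(> = start, * = accepting)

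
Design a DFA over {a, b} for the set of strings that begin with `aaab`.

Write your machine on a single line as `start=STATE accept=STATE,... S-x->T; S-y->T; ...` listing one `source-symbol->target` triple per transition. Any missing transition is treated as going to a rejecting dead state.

Check the first 4 symbols one by one: q0 through q3 record how many have matched `aaab` so far; any wrong symbol goes to the dead state q5. After all 4 match we enter the accepting sink q4.
6 states suffice.
        a   b  
>  q0   q1  q5 
   q1   q2  q5 
   q2   q3  q5 
   q3   q5  q4 
 * q4   q4  q4 
   q5   q5  q5 
(> = start, * = accepting)

start=q0; accept=q4; q0-a->q1; q0-b->q5; q1-a->q2; q1-b->q5; q2-a->q3; q2-b->q5; q3-a->q5; q3-b->q4; q4-a->q4; q4-b->q4; q5-a->q5; q5-b->q5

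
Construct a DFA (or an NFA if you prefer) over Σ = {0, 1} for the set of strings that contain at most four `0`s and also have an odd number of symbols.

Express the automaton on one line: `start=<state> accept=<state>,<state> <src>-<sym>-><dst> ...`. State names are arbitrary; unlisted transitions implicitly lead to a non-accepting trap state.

Build one automaton per condition and run them in lockstep. The first has 6 states tracking the count of `0`s, saturating at 5; the second has 2 states tracking the input length modulo 2. A product state is a pair (one from each), accepting exactly when both do. Minimizing collapses redundant product states.
With 11 states:
       0  1 
>  A   B  C 
 * B   D  E 
 * C   E  A 
   D   F  G 
   E   G  B 
 * F   H  I 
 * G   I  D 
   H   J  K 
   I   K  F 
   J   J  J 
 * K   J  H 
(> = start, * = accepting)

start=A accept=B,C,F,G,K A-0->B A-1->C B-0->D B-1->E C-0->E C-1->A D-0->F D-1->G E-0->G E-1->B F-0->H F-1->I G-0->I G-1->D H-0->J H-1->K I-0->K I-1->F J-0->J J-1->J K-0->J K-1->H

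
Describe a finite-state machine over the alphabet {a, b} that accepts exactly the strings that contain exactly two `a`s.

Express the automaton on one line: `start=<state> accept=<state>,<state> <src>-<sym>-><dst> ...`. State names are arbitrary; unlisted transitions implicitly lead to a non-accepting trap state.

start=s0 accept=s2 s0-a->s1 s0-b->s0 s1-a->s2 s1-b->s1 s2-a->s3 s2-b->s2 s3-a->s3 s3-b->s3

Count `a`s, saturating at 3: states s0 through s2 mean 0 through 2 `a`s seen; s3 means more than 2. Each `a` increments (capped at s3); other symbols loop. Accept from {s2}.
A 4-state machine:
        a   b  
>  s0   s1  s0 
   s1   s2  s1 
 * s2   s3  s2 
   s3   s3  s3 
(> = start, * = accepting)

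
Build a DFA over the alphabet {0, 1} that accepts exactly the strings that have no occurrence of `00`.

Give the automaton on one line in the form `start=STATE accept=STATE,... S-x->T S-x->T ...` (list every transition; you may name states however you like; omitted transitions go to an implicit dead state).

This is the complement of 'contains `00`'. Use the same substring-matching states — s0 through s2 holding how much of `00` has just been matched — but flip the accepting set: everything except the trap s2 accepts.
3 states suffice.
        0   1  
>* s0   s1  s0 
 * s1   s2  s0 
   s2   s2  s2 
(> = start, * = accepting)

start=s0 accept=s0,s1 s0-0->s1 s0-1->s0 s1-0->s2 s1-1->s0 s2-0->s2 s2-1->s2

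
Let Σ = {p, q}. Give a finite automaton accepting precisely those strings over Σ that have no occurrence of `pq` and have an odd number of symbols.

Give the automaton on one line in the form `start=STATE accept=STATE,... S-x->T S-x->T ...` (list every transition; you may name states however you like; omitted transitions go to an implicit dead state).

Build one automaton per condition and run them in lockstep. One (3 states) tracks partial matches of the forbidden pattern `pq`; the other (2 states) tracks the input length modulo 2. Each combined state is a pair, one component from each; accept when both components accept.
A 6-state machine:
       p  q 
>  A   B  C 
 * B   D  E 
 * C   D  A 
   D   B  F 
   E   F  F 
   F   E  E 
(> = start, * = accepting)

start=A accept=B,C A-p->B A-q->C B-p->D B-q->E C-p->D C-q->A D-p->B D-q->F E-p->F E-q->F F-p->E F-q->E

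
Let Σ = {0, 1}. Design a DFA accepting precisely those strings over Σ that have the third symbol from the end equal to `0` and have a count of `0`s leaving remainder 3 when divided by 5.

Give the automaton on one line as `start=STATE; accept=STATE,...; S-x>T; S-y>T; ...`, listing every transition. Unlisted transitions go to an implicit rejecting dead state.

Handle the two conditions separately and then intersect. The first has 15 states tracking the last 3 symbols read; the second has 5 states tracking the count of `0`s modulo 5. A product state is a pair (one from each), accepting exactly when both do. Equivalent product states are then merged.
          0    1  
>  s0     s1   s0 
   s1     s2   s3 
   s2     s4   s5 
   s3     s6   s3 
 * s4     s7   s8 
   s5     s9  s10 
   s6    s11   s5 
   s7     s0   s7 
 * s8     s7  s12 
 * s9     s7  s13 
   s10   s14  s10 
   s11    s7   s8 
 * s12    s7  s15 
   s13    s7  s12 
   s14    s7  s13 
   s15    s7  s15 
(> = start, * = accepting)

start=s0; accept=s4,s8,s9,s12; s0-0>s1; s0-1>s0; s1-0>s2; s1-1>s3; s2-0>s4; s2-1>s5; s3-0>s6; s3-1>s3; s4-0>s7; s4-1>s8; s5-0>s9; s5-1>s10; s6-0>s11; s6-1>s5; s7-0>s0; s7-1>s7; s8-0>s7; s8-1>s12; s9-0>s7; s9-1>s13; s10-0>s14; s10-1>s10; s11-0>s7; s11-1>s8; s12-0>s7; s12-1>s15; s13-0>s7; s13-1>s12; s14-0>s7; s14-1>s13; s15-0>s7; s15-1>s15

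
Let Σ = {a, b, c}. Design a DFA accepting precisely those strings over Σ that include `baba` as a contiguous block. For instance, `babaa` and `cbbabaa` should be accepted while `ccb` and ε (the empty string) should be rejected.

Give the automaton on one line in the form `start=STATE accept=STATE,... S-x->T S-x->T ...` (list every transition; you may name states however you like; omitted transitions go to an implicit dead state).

start=q0 accept=q4 q0-a->q0 q0-b->q1 q0-c->q0 q1-a->q2 q1-b->q1 q1-c->q0 q2-a->q0 q2-b->q3 q2-c->q0 q3-a->q4 q3-b->q1 q3-c->q0 q4-a->q4 q4-b->q4 q4-c->q4

Track how much of `baba` has been matched so far: state q0 is no progress, q4 is the absorbing accept state reached once `baba` has occurred. Intermediate states record partial matches; on a mismatch, fall back to the longest reusable overlap.
        a   b   c  
>  q0   q0  q1  q0 
   q1   q2  q1  q0 
   q2   q0  q3  q0 
   q3   q4  q1  q0 
 * q4   q4  q4  q4 
(> = start, * = accepting)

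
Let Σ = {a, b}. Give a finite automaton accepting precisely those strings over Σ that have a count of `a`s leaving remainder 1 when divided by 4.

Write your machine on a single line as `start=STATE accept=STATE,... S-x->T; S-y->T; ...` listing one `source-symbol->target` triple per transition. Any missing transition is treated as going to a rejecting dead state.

Keep the running count of `a`s modulo 4: each `a` advances along the cycle q0 → q1 → q2 → q3 → q0 while other symbols loop. Accept at q1.
With 4 states:
        a   b  
>  q0   q1  q0 
 * q1   q2  q1 
   q2   q3  q2 
   q3   q0  q3 
(> = start, * = accepting)

start=q0; accept=q1; q0-a->q1; q0-b->q0; q1-a->q2; q1-b->q1; q2-a->q3; q2-b->q2; q3-a->q0; q3-b->q3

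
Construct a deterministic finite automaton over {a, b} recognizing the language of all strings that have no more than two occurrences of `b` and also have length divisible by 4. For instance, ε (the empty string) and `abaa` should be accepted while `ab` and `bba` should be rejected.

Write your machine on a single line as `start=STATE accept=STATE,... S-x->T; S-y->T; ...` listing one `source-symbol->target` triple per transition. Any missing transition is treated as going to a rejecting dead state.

start=s0; accept=s0,s10,s11; s0-a->s1; s0-b->s2; s1-a->s3; s1-b->s4; s2-a->s4; s2-b->s5; s3-a->s6; s3-b->s7; s4-a->s7; s4-b->s8; s5-a->s8; s5-b->s9; s6-a->s0; s6-b->s10; s7-a->s10; s7-b->s11; s8-a->s11; s8-b->s9; s9-a->s9; s9-b->s9; s10-a->s2; s10-b->s12; s11-a->s12; s11-b->s9; s12-a->s5; s12-b->s9

Handle the two conditions separately and then intersect. One (4 states) tracks the count of `b`s, saturating at 3; the other (4 states) tracks the input length modulo 4. Each combined state is a pair, one component from each; accept when both components accept. After merging equivalent states the machine shrinks.
A 13-state machine:
          a    b  
>* s0     s1   s2 
   s1     s3   s4 
   s2     s4   s5 
   s3     s6   s7 
   s4     s7   s8 
   s5     s8   s9 
   s6     s0  s10 
   s7    s10  s11 
   s8    s11   s9 
   s9     s9   s9 
 * s10    s2  s12 
 * s11   s12   s9 
   s12    s5   s9 
(> = start, * = accepting)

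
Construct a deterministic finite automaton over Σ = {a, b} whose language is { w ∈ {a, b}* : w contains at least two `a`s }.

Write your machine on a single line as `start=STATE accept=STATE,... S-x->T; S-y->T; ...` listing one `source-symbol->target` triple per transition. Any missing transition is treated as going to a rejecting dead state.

Only the number of `a`s matters, and only up to 3. Make a chain q0 → q1 → q2 → q3 advanced by each `a` (with q3 absorbing); every other symbol self-loops. The accepting set is {q2, q3}.
With 4 states:
        a   b  
>  q0   q1  q0 
   q1   q2  q1 
 * q2   q3  q2 
 * q3   q3  q3 
(> = start, * = accepting)

start=q0; accept=q2,q3; q0-a->q1; q0-b->q0; q1-a->q2; q1-b->q1; q2-a->q3; q2-b->q2; q3-a->q3; q3-b->q3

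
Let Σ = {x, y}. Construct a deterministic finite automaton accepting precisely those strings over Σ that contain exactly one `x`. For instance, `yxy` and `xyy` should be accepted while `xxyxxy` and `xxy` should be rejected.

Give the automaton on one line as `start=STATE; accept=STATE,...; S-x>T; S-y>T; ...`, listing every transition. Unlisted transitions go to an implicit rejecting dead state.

start=q0; accept=q1; q0-x>q1; q0-y>q0; q1-x>q2; q1-y>q1; q2-x>q2; q2-y>q2

Only the number of `x`s matters, and only up to 2. Make a chain q0 → q1 → q2 advanced by each `x` (with q2 absorbing); every other symbol self-loops. The accepting set is {q1}.
3 states suffice.
        x   y  
>  q0   q1  q0 
 * q1   q2  q1 
   q2   q2  q2 
(> = start, * = accepting)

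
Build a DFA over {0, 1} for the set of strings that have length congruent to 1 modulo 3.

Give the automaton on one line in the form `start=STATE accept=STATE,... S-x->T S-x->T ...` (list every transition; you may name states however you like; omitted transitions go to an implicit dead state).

Only the length mod 3 matters, so use a 3-cycle: from any state, every input symbol moves to the next state, wrapping S2 back to S0. Mark S1 accepting.
        0   1  
>  S0   S1  S1 
 * S1   S2  S2 
   S2   S0  S0 
(> = start, * = accepting)

start=S0 accept=S1 S0-0->S1 S0-1->S1 S1-0->S2 S1-1->S2 S2-0->S0 S2-1->S0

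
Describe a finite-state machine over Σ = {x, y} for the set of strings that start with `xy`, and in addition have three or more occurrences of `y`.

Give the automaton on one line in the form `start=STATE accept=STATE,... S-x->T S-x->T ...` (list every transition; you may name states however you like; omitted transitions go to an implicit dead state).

Build one automaton per condition and run them in lockstep. The first has 4 states tracking whether the input so far still matches the prefix `xy`; the second has 5 states tracking the count of `y`s, saturating at 4. A product state is a pair (one from each), accepting exactly when both do.
An 11-state machine:
       x  y 
>  A   B  C 
   B   D  E 
   C   C  F 
   D   D  C 
   E   E  G 
   F   F  H 
   G   G  I 
   H   H  J 
 * I   I  K 
   J   J  J 
 * K   K  K 
(> = start, * = accepting)

start=A accept=I,K A-x->B A-y->C B-x->D B-y->E C-x->C C-y->F D-x->D D-y->C E-x->E E-y->G F-x->F F-y->H G-x->G G-y->I H-x->H H-y->J I-x->I I-y->K J-x->J J-y->J K-x->K K-y->K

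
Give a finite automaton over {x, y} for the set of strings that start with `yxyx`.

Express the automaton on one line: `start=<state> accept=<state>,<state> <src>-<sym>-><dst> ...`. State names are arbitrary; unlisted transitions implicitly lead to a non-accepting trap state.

Walk along `yxyx` while the input agrees: from s0 take `y` to s1, and so on. Any deviation drops to the rejecting sink s5. Once s4 is reached the prefix is confirmed and every continuation is accepted.
6 states suffice.
        x   y  
>  s0   s5  s1 
   s1   s2  s5 
   s2   s5  s3 
   s3   s4  s5 
 * s4   s4  s4 
   s5   s5  s5 
(> = start, * = accepting)

start=s0 accept=s4 s0-x->s5 s0-y->s1 s1-x->s2 s1-y->s5 s2-x->s5 s2-y->s3 s3-x->s4 s3-y->s5 s4-x->s4 s4-y->s4 s5-x->s5 s5-y->s5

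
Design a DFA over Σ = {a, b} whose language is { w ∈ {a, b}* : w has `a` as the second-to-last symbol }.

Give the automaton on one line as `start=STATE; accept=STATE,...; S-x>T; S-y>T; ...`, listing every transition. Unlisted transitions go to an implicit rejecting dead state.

start=q0; accept=q3,q4; q0-a>q1; q0-b>q2; q1-a>q3; q1-b>q4; q2-a>q5; q2-b>q6; q3-a>q3; q3-b>q4; q4-a>q5; q4-b>q6; q5-a>q3; q5-b>q4; q6-a>q5; q6-b>q6

Because acceptance depends on a position counted from the end, the machine has to buffer the most recent 2 symbols. Make each state the string of the last up-to-2 symbols read; on input `x` shift the window left and append `x`. Accept when the buffered window has length 2 and begins with `a`.
        a   b  
>  q0   q1  q2 
   q1   q3  q4 
   q2   q5  q6 
 * q3   q3  q4 
 * q4   q5  q6 
   q5   q3  q4 
   q6   q5  q6 
(> = start, * = accepting)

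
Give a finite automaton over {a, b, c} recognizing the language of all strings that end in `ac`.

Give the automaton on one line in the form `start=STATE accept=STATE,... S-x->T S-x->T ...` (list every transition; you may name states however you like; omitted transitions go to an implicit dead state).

start=q0 accept=q2 q0-a->q1 q0-b->q0 q0-c->q0 q1-a->q1 q1-b->q0 q1-c->q2 q2-a->q1 q2-b->q0 q2-c->q0

Let each state record the length of the longest suffix of the input read so far that is also a prefix of `ac`. q1 means the last symbol is `a`; q2 means the last 2 symbols are `ac`. Accept only at q2, where the string currently ends in `ac`.
3 states suffice.
        a   b   c  
>  q0   q1  q0  q0 
   q1   q1  q0  q2 
 * q2   q1  q0  q0 
(> = start, * = accepting)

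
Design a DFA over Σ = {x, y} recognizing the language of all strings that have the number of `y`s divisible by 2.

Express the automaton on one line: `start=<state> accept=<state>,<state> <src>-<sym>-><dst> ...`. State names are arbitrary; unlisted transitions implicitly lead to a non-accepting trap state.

start=A accept=A A-x->A A-y->B B-x->B B-y->A

The only thing that matters is how many `y`s have appeared, reduced mod 2. Use one state per residue: A for 0, …, B for 1. Reading `y` moves to the next residue; anything else stays put. A is accepting.
2 states suffice.
       x  y 
>* A   A  B 
   B   B  A 
(> = start, * = accepting)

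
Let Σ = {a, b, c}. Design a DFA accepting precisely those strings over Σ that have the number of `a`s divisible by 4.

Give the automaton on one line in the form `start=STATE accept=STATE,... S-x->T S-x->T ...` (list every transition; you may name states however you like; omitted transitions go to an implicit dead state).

The only thing that matters is how many `a`s have appeared, reduced mod 4. Use one state per residue: s0 for 0, …, s3 for 3. Reading `a` moves to the next residue; anything else stays put. s0 is accepting.
4 states suffice.
        a   b   c  
>* s0   s1  s0  s0 
   s1   s2  s1  s1 
   s2   s3  s2  s2 
   s3   s0  s3  s3 
(> = start, * = accepting)

start=s0 accept=s0 s0-a->s1 s0-b->s0 s0-c->s0 s1-a->s2 s1-b->s1 s1-c->s1 s2-a->s3 s2-b->s2 s2-c->s2 s3-a->s0 s3-b->s3 s3-c->s3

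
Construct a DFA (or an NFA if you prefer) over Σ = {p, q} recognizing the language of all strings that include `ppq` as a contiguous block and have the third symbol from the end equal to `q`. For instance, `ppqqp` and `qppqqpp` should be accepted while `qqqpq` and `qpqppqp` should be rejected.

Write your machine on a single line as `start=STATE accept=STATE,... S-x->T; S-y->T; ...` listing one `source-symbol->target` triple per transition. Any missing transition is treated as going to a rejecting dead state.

Run two small machines in parallel and take their product. The first has 4 states tracking whether and how much of `ppq` has been seen; the second has 15 states tracking the last 3 symbols read. A product state is a pair (one from each), accepting exactly when both do. After merging equivalent states the machine shrinks.
A 10-state machine:
        p   q  
>  S0   S1  S0 
   S1   S2  S0 
   S2   S2  S3 
   S3   S4  S5 
   S4   S6  S7 
   S5   S8  S9 
 * S6   S2  S3 
 * S7   S4  S5 
 * S8   S6  S7 
 * S9   S8  S9 
(> = start, * = accepting)

start=S0; accept=S6,S7,S8,S9; S0-p->S1; S0-q->S0; S1-p->S2; S1-q->S0; S2-p->S2; S2-q->S3; S3-p->S4; S3-q->S5; S4-p->S6; S4-q->S7; S5-p->S8; S5-q->S9; S6-p->S2; S6-q->S3; S7-p->S4; S7-q->S5; S8-p->S6; S8-q->S7; S9-p->S8; S9-q->S9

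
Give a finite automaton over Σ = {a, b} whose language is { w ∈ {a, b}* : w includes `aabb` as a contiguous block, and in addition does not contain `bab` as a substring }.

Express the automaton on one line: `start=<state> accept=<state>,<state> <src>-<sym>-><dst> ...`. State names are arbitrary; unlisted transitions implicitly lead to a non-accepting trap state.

start=q0 accept=q7,q9,q11 q0-a->q1 q0-b->q2 q1-a->q3 q1-b->q2 q2-a->q4 q2-b->q2 q3-a->q3 q3-b->q5 q4-a->q3 q4-b->q6 q5-a->q4 q5-b->q7 q6-a->q8 q6-b->q6 q7-a->q9 q7-b->q7 q8-a->q10 q8-b->q6 q9-a->q11 q9-b->q12 q10-a->q10 q10-b->q13 q11-a->q11 q11-b->q7 q12-a->q12 q12-b->q12 q13-a->q8 q13-b->q12

Handle the two conditions separately and then intersect. The first has 5 states tracking whether and how much of `aabb` has been seen; the second has 4 states tracking partial matches of the forbidden pattern `bab`. A product state is a pair (one from each), accepting exactly when both do.
14 states suffice.
          a    b  
>  q0     q1   q2 
   q1     q3   q2 
   q2     q4   q2 
   q3     q3   q5 
   q4     q3   q6 
   q5     q4   q7 
   q6     q8   q6 
 * q7     q9   q7 
   q8    q10   q6 
 * q9    q11  q12 
   q10   q10  q13 
 * q11   q11   q7 
   q12   q12  q12 
   q13    q8  q12 
(> = start, * = accepting)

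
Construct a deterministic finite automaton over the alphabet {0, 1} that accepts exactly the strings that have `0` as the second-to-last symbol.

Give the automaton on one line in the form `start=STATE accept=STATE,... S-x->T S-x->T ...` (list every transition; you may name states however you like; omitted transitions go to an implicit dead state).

A DFA must remember the last 2 symbols (since which symbol is second-to-last isn't known until the input ends). Use one state per possible window of the last ≤2 symbols; accept from those whose window starts with `0`.
7 states suffice.
        0   1  
>  q0   q1  q2 
   q1   q3  q4 
   q2   q5  q6 
 * q3   q3  q4 
 * q4   q5  q6 
   q5   q3  q4 
   q6   q5  q6 
(> = start, * = accepting)

start=q0 accept=q3,q4 q0-0->q1 q0-1->q2 q1-0->q3 q1-1->q4 q2-0->q5 q2-1->q6 q3-0->q3 q3-1->q4 q4-0->q5 q4-1->q6 q5-0->q3 q5-1->q4 q6-0->q5 q6-1->q6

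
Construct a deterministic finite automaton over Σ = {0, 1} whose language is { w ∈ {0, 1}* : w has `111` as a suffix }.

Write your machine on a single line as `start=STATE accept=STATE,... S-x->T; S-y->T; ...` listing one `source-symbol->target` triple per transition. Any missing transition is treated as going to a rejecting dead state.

start=S0; accept=S3; S0-0->S0; S0-1->S1; S1-0->S0; S1-1->S2; S2-0->S0; S2-1->S3; S3-0->S0; S3-1->S3

Remember how much of `111` the current input suffix matches. State S0 means no match yet; S1 means the last symbol is `1`; S2 means the last 2 symbols are `11`; S3 means the last 3 symbols are `111`. Only S3 accepts. On a mismatch, fall back to the longest proper suffix that is still a prefix of `111`.
A 4-state machine:
        0   1  
>  S0   S0  S1 
   S1   S0  S2 
   S2   S0  S3 
 * S3   S0  S3 
(> = start, * = accepting)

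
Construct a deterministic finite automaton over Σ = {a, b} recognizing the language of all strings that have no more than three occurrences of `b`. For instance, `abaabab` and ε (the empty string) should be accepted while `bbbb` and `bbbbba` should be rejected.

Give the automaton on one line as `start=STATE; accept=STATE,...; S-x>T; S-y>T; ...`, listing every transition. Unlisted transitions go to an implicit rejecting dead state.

Count `b`s, saturating at 4: states q0 through q3 mean 0 through 3 `b`s seen; q4 means more than 3. Each `b` increments (capped at q4); other symbols loop. Accept from {q0, q1, q2, q3}.
With 5 states:
        a   b  
>* q0   q0  q1 
 * q1   q1  q2 
 * q2   q2  q3 
 * q3   q3  q4 
   q4   q4  q4 
(> = start, * = accepting)

start=q0; accept=q0,q1,q2,q3; q0-a>q0; q0-b>q1; q1-a>q1; q1-b>q2; q2-a>q2; q2-b>q3; q3-a>q3; q3-b>q4; q4-a>q4; q4-b>q4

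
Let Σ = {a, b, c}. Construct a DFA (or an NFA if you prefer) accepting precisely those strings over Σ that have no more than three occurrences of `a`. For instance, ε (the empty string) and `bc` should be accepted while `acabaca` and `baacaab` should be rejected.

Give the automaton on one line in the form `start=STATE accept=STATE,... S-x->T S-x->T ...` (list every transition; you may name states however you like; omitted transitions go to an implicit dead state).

Only the number of `a`s matters, and only up to 4. Make a chain q0 → q1 → q2 → q3 → q4 advanced by each `a` (with q4 absorbing); every other symbol self-loops. The accepting set is {q0, q1, q2, q3}.
        a   b   c  
>* q0   q1  q0  q0 
 * q1   q2  q1  q1 
 * q2   q3  q2  q2 
 * q3   q4  q3  q3 
   q4   q4  q4  q4 
(> = start, * = accepting)

start=q0 accept=q0,q1,q2,q3 q0-a->q1 q0-b->q0 q0-c->q0 q1-a->q2 q1-b->q1 q1-c->q1 q2-a->q3 q2-b->q2 q2-c->q2 q3-a->q4 q3-b->q3 q3-c->q3 q4-a->q4 q4-b->q4 q4-c->q4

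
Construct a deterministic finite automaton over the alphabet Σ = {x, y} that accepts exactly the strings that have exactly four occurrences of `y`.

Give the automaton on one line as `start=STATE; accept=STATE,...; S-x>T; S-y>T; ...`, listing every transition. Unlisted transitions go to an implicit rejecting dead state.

Count `y`s, saturating at 5: states s0 through s4 mean 0 through 4 `y`s seen; s5 means more than 4. Each `y` increments (capped at s5); other symbols loop. Accept from {s4}.
A 6-state machine:
        x   y  
>  s0   s0  s1 
   s1   s1  s2 
   s2   s2  s3 
   s3   s3  s4 
 * s4   s4  s5 
   s5   s5  s5 
(> = start, * = accepting)

start=s0; accept=s4; s0-x>s0; s0-y>s1; s1-x>s1; s1-y>s2; s2-x>s2; s2-y>s3; s3-x>s3; s3-y>s4; s4-x>s4; s4-y>s5; s5-x>s5; s5-y>s5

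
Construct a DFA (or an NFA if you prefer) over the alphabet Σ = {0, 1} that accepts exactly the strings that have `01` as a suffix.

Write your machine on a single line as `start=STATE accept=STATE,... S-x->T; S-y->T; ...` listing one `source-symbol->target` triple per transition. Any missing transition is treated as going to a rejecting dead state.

Remember how much of `01` the current input suffix matches. State q0 means no match yet; q1 means the last symbol is `0`; q2 means the last 2 symbols are `01`. Only q2 accepts. On a mismatch, fall back to the longest proper suffix that is still a prefix of `01`.
With 3 states:
        0   1  
>  q0   q1  q0 
   q1   q1  q2 
 * q2   q1  q0 
(> = start, * = accepting)

start=q0; accept=q2; q0-0->q1; q0-1->q0; q1-0->q1; q1-1->q2; q2-0->q1; q2-1->q0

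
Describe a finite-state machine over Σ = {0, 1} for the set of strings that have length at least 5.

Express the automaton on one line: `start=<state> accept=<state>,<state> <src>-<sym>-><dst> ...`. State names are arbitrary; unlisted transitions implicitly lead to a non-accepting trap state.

start=s0 accept=s5,s6 s0-0->s1 s0-1->s1 s1-0->s2 s1-1->s2 s2-0->s3 s2-1->s3 s3-0->s4 s3-1->s4 s4-0->s5 s4-1->s5 s5-0->s6 s5-1->s6 s6-0->s6 s6-1->s6

Count input length up to 6: every symbol moves from s0 toward s6, which means 'more than 5' and absorbs. Accept from {s5, s6}.
        0   1  
>  s0   s1  s1 
   s1   s2  s2 
   s2   s3  s3 
   s3   s4  s4 
   s4   s5  s5 
 * s5   s6  s6 
 * s6   s6  s6 
(> = start, * = accepting)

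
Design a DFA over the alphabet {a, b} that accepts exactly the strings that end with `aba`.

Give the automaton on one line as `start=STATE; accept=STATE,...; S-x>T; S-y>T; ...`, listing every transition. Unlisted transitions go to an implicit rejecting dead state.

Let each state record the length of the longest suffix of the input read so far that is also a prefix of `aba`. q1 means the last symbol is `a`; q2 means the last 2 symbols are `ab`; q3 means the last 3 symbols are `aba`. Accept only at q3, where the string currently ends in `aba`.
A 4-state machine:
        a   b  
>  q0   q1  q0 
   q1   q1  q2 
   q2   q3  q0 
 * q3   q1  q2 
(> = start, * = accepting)

start=q0; accept=q3; q0-a>q1; q0-b>q0; q1-a>q1; q1-b>q2; q2-a>q3; q2-b>q0; q3-a>q1; q3-b>q2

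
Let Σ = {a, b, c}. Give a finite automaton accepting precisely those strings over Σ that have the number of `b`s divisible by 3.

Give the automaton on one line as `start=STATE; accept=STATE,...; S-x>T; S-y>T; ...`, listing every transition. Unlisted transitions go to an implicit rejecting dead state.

The only thing that matters is how many `b`s have appeared, reduced mod 3. Use one state per residue: q0 for 0, …, q2 for 2. Reading `b` moves to the next residue; anything else stays put. q0 is accepting.
        a   b   c  
>* q0   q0  q1  q0 
   q1   q1  q2  q1 
   q2   q2  q0  q2 
(> = start, * = accepting)

start=q0; accept=q0; q0-a>q0; q0-b>q1; q0-c>q0; q1-a>q1; q1-b>q2; q1-c>q1; q2-a>q2; q2-b>q0; q2-c>q2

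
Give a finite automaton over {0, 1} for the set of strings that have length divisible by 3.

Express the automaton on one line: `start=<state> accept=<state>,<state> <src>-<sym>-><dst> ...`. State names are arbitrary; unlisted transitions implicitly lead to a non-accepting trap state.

start=q0 accept=q0 q0-0->q1 q0-1->q1 q1-0->q2 q1-1->q2 q2-0->q0 q2-1->q0

Count input length modulo 3: every symbol advances one step around the cycle q0 → q1 → q2 → q0. Accept at q0.
3 states suffice.
        0   1  
>* q0   q1  q1 
   q1   q2  q2 
   q2   q0  q0 
(> = start, * = accepting)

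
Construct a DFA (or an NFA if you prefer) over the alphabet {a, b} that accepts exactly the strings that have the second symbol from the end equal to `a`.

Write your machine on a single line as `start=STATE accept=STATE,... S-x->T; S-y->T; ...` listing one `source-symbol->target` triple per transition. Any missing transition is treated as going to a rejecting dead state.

Because acceptance depends on a position counted from the end, the machine has to buffer the most recent 2 symbols. Make each state the string of the last up-to-2 symbols read; on input `x` shift the window left and append `x`. Accept when the buffered window has length 2 and begins with `a`.
7 states suffice.
        a   b  
>  q0   q1  q2 
   q1   q3  q4 
   q2   q5  q6 
 * q3   q3  q4 
 * q4   q5  q6 
   q5   q3  q4 
   q6   q5  q6 
(> = start, * = accepting)

start=q0; accept=q3,q4; q0-a->q1; q0-b->q2; q1-a->q3; q1-b->q4; q2-a->q5; q2-b->q6; q3-a->q3; q3-b->q4; q4-a->q5; q4-b->q6; q5-a->q3; q5-b->q4; q6-a->q5; q6-b->q6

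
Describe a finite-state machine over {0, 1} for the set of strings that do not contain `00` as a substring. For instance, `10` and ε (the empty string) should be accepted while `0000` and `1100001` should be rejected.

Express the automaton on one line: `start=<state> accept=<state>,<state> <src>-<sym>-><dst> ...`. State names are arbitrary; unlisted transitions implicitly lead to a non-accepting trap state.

Track partial matches of the forbidden pattern `00`. State q2 is a dead state reached once `00` has occurred; every other state accepts. q0 means no part of `00` is currently matched.
        0   1  
>* q0   q1  q0 
 * q1   q2  q0 
   q2   q2  q2 
(> = start, * = accepting)

start=q0 accept=q0,q1 q0-0->q1 q0-1->q0 q1-0->q2 q1-1->q0 q2-0->q2 q2-1->q2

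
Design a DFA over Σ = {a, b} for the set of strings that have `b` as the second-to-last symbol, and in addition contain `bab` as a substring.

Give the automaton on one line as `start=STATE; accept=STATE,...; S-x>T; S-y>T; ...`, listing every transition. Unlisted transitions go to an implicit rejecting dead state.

Run two small machines in parallel and take their product. The first has 7 states tracking the last 2 symbols read; the second has 4 states tracking whether and how much of `bab` has been seen. A product state is a pair (one from each), accepting exactly when both do.
An 11-state machine:
          a    b  
>  q0     q1   q2 
   q1     q3   q4 
   q2     q5   q6 
   q3     q3   q4 
   q4     q5   q6 
   q5     q3   q7 
   q6     q5   q6 
   q7     q8   q9 
 * q8    q10   q7 
 * q9     q8   q9 
   q10   q10   q7 
(> = start, * = accepting)

start=q0; accept=q8,q9; q0-a>q1; q0-b>q2; q1-a>q3; q1-b>q4; q2-a>q5; q2-b>q6; q3-a>q3; q3-b>q4; q4-a>q5; q4-b>q6; q5-a>q3; q5-b>q7; q6-a>q5; q6-b>q6; q7-a>q8; q7-b>q9; q8-a>q10; q8-b>q7; q9-a>q8; q9-b>q9; q10-a>q10; q10-b>q7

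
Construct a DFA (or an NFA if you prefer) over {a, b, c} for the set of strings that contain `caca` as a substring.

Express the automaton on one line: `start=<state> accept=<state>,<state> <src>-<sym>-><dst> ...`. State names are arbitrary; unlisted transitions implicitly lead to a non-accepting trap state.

start=s0 accept=s4 s0-a->s0 s0-b->s0 s0-c->s1 s1-a->s2 s1-b->s0 s1-c->s1 s2-a->s0 s2-b->s0 s2-c->s3 s3-a->s4 s3-b->s0 s3-c->s1 s4-a->s4 s4-b->s4 s4-c->s4

Track how much of `caca` has been matched so far: state s0 is no progress, s4 is the absorbing accept state reached once `caca` has occurred. Intermediate states record partial matches; on a mismatch, fall back to the longest reusable overlap.
5 states suffice.
        a   b   c  
>  s0   s0  s0  s1 
   s1   s2  s0  s1 
   s2   s0  s0  s3 
   s3   s4  s0  s1 
 * s4   s4  s4  s4 
(> = start, * = accepting)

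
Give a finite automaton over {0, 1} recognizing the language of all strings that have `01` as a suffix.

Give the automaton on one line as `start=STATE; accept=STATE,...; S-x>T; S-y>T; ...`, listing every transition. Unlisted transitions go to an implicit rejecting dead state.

Remember how much of `01` the current input suffix matches. State S0 means no match yet; S1 means the last symbol is `0`; S2 means the last 2 symbols are `01`. Only S2 accepts. On a mismatch, fall back to the longest proper suffix that is still a prefix of `01`.
A 3-state machine:
        0   1  
>  S0   S1  S0 
   S1   S1  S2 
 * S2   S1  S0 
(> = start, * = accepting)

start=S0; accept=S2; S0-0>S1; S0-1>S0; S1-0>S1; S1-1>S2; S2-0>S1; S2-1>S0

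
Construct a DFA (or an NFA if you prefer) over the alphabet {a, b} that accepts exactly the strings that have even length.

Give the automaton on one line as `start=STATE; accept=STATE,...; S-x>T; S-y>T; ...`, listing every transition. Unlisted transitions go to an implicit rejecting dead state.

Only the length mod 2 matters, so use a 2-cycle: from any state, every input symbol moves to the next state, wrapping q1 back to q0. Mark q0 accepting.
A 2-state machine:
        a   b  
>* q0   q1  q1 
   q1   q0  q0 
(> = start, * = accepting)

start=q0; accept=q0; q0-a>q1; q0-b>q1; q1-a>q0; q1-b>q0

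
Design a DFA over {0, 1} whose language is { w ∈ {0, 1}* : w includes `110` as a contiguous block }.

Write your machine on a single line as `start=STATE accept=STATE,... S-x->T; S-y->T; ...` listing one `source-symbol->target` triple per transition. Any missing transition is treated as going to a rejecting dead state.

start=q0; accept=q3; q0-0->q0; q0-1->q1; q1-0->q0; q1-1->q2; q2-0->q3; q2-1->q2; q3-0->q3; q3-1->q3

Track how much of `110` has been matched so far: state q0 is no progress, q3 is the absorbing accept state reached once `110` has occurred. Intermediate states record partial matches; on a mismatch, fall back to the longest reusable overlap.
A 4-state machine:
        0   1  
>  q0   q0  q1 
   q1   q0  q2 
   q2   q3  q2 
 * q3   q3  q3 
(> = start, * = accepting)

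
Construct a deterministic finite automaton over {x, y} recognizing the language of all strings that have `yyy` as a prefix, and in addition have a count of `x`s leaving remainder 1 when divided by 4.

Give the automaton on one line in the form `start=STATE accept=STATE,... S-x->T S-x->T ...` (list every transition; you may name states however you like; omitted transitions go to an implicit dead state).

start=S0 accept=S8 S0-x->S1 S0-y->S2 S1-x->S3 S1-y->S1 S2-x->S1 S2-y->S4 S3-x->S5 S3-y->S3 S4-x->S1 S4-y->S6 S5-x->S7 S5-y->S5 S6-x->S8 S6-y->S6 S7-x->S1 S7-y->S7 S8-x->S9 S8-y->S8 S9-x->S10 S9-y->S9 S10-x->S6 S10-y->S10

Run two small machines in parallel and take their product. One (5 states) tracks whether the input so far still matches the prefix `yyy`; the other (4 states) tracks the count of `x`s modulo 4. Each combined state is a pair, one component from each; accept when both components accept.
With 11 states:
          x    y  
>  S0     S1   S2 
   S1     S3   S1 
   S2     S1   S4 
   S3     S5   S3 
   S4     S1   S6 
   S5     S7   S5 
   S6     S8   S6 
   S7     S1   S7 
 * S8     S9   S8 
   S9    S10   S9 
   S10    S6  S10 
(> = start, * = accepting)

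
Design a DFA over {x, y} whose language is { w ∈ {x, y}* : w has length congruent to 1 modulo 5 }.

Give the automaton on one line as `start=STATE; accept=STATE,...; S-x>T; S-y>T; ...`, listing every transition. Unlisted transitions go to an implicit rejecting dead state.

start=A; accept=B; A-x>B; A-y>B; B-x>C; B-y>C; C-x>D; C-y>D; D-x>E; D-y>E; E-x>A; E-y>A

Only the length mod 5 matters, so use a 5-cycle: from any state, every input symbol moves to the next state, wrapping E back to A. Mark B accepting.
With 5 states:
       x  y 
>  A   B  B 
 * B   C  C 
   C   D  D 
   D   E  E 
   E   A  A 
(> = start, * = accepting)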